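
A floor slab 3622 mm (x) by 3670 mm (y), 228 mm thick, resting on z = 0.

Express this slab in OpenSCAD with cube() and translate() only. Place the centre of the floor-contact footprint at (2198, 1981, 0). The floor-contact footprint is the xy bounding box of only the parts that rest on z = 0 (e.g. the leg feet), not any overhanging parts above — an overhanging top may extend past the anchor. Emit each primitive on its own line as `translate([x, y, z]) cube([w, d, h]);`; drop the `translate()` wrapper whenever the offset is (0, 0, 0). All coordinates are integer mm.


translate([387, 146, 0]) cube([3622, 3670, 228]);


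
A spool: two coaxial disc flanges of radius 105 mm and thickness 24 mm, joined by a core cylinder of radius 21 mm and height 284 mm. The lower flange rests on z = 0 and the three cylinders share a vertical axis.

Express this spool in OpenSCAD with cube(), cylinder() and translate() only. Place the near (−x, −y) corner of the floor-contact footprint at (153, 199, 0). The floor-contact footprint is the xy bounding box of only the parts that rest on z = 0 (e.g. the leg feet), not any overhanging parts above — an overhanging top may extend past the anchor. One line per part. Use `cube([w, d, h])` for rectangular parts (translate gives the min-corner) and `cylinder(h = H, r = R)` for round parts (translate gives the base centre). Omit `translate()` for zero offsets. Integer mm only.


translate([258, 304, 0]) cylinder(h = 24, r = 105);
translate([258, 304, 24]) cylinder(h = 284, r = 21);
translate([258, 304, 308]) cylinder(h = 24, r = 105);


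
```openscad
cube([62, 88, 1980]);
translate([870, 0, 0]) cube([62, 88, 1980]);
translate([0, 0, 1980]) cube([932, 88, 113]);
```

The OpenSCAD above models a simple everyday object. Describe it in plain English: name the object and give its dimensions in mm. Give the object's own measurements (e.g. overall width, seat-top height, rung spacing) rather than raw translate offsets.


A door frame. The clear opening is 808 mm wide and 1980 mm high. Two 62 mm wide jambs, 88 mm deep, stand either side of the opening from the floor to the top of the opening. A 113 mm thick head sits across the top of both jambs, spanning the full outside width of the frame.


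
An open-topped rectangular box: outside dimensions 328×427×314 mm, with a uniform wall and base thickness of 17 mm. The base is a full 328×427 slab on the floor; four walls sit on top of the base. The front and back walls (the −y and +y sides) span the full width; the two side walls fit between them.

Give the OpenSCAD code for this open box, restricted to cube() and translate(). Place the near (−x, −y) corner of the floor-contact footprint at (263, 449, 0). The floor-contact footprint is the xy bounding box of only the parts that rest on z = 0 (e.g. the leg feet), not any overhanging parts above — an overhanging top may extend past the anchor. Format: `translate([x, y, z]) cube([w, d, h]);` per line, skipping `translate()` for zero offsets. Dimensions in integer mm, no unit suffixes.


translate([263, 449, 0]) cube([328, 427, 17]);
translate([263, 449, 17]) cube([328, 17, 297]);
translate([263, 859, 17]) cube([328, 17, 297]);
translate([263, 466, 17]) cube([17, 393, 297]);
translate([574, 466, 17]) cube([17, 393, 297]);


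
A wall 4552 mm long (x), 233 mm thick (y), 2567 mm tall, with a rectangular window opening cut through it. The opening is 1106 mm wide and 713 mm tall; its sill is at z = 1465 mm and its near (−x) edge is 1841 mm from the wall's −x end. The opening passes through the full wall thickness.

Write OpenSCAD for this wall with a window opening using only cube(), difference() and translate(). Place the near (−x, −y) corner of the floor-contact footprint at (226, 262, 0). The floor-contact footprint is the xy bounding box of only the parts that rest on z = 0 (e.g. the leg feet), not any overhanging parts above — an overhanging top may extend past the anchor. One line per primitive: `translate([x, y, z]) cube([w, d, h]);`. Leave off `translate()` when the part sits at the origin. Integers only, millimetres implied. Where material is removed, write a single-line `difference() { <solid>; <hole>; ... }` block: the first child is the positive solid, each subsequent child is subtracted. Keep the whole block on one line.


difference() { translate([226, 262, 0]) cube([4552, 233, 2567]); translate([2067, 262, 1465]) cube([1106, 233, 713]); }


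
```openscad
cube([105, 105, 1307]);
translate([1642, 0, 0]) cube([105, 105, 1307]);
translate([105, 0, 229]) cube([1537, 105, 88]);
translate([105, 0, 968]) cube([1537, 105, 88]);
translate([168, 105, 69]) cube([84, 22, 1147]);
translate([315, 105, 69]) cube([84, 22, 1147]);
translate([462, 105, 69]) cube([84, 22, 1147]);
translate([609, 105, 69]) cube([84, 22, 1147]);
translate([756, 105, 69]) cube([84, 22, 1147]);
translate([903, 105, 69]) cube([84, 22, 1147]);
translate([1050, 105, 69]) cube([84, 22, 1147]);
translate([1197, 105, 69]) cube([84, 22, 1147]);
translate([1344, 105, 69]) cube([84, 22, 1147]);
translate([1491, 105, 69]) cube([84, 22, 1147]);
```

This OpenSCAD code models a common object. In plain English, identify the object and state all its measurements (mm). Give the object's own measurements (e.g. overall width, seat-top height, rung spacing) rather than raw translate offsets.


A fence section. Two 105×105 mm posts, 1307 mm tall, stand on the floor with a clear span of 1537 mm between their inner faces. Two horizontal rails of 105×88 mm section span the gap between the posts with their undersides at z = 229 mm and z = 968 mm, flush with the posts' −y face. 10 pickets, each 84 mm wide, 22 mm thick and 1147 mm tall, are fixed to the +y face of the rails with their bottoms at z = 69 mm, spaced across the span with a 63 mm gap after the −x post and between neighbouring pickets, with 67 mm left before the +x post.


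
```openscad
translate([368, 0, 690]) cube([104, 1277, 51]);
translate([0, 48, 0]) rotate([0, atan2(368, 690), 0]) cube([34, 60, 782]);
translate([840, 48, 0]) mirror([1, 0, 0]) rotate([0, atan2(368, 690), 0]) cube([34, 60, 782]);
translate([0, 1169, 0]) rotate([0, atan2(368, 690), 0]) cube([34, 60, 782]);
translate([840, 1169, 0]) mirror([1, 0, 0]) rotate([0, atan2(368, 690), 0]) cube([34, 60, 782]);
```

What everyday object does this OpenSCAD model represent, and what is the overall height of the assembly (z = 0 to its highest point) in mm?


A sawhorse. The overall height is 741 mm.

A beam across two mirrored pairs of raked legs — a sawhorse. The beam's underside is at z = 690 (matching the legs' vertical rise in atan2(368, 690)) and the beam is 51 mm tall, so its top is at 690 + 51 = 741 mm. The raked legs top out at the beam's underside, so that is the highest point.


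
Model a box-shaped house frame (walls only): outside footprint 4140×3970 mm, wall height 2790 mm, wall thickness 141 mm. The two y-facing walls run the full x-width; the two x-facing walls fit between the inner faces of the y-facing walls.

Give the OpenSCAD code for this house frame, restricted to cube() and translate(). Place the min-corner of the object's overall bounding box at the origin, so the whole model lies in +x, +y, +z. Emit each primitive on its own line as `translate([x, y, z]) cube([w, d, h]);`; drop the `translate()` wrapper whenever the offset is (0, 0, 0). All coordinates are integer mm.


cube([4140, 141, 2790]);
translate([0, 3829, 0]) cube([4140, 141, 2790]);
translate([0, 141, 0]) cube([141, 3688, 2790]);
translate([3999, 141, 0]) cube([141, 3688, 2790]);


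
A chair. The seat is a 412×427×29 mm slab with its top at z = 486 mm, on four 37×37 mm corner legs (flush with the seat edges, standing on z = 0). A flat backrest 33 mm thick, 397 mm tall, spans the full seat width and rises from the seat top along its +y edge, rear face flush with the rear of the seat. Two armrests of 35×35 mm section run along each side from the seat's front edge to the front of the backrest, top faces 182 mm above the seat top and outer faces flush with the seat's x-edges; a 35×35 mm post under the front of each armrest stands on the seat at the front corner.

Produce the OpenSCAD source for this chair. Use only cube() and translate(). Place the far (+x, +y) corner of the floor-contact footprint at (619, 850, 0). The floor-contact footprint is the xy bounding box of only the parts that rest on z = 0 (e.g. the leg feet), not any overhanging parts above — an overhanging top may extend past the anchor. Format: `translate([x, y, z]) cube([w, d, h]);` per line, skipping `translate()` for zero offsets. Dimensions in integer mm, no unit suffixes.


translate([207, 423, 457]) cube([412, 427, 29]);
translate([207, 423, 0]) cube([37, 37, 457]);
translate([582, 423, 0]) cube([37, 37, 457]);
translate([207, 813, 0]) cube([37, 37, 457]);
translate([582, 813, 0]) cube([37, 37, 457]);
translate([207, 817, 486]) cube([412, 33, 397]);
translate([207, 423, 633]) cube([35, 394, 35]);
translate([584, 423, 633]) cube([35, 394, 35]);
translate([207, 423, 486]) cube([35, 35, 147]);
translate([584, 423, 486]) cube([35, 35, 147]);


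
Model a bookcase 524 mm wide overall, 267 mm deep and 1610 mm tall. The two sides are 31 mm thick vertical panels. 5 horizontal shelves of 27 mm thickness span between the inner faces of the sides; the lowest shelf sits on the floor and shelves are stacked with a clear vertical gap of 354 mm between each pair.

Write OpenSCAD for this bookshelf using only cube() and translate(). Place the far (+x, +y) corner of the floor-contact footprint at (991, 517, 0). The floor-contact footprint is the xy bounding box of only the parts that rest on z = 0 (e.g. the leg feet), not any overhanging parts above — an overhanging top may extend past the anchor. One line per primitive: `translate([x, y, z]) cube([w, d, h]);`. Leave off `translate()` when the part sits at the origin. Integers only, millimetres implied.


translate([467, 250, 0]) cube([31, 267, 1610]);
translate([960, 250, 0]) cube([31, 267, 1610]);
translate([498, 250, 0]) cube([462, 267, 27]);
translate([498, 250, 381]) cube([462, 267, 27]);
translate([498, 250, 762]) cube([462, 267, 27]);
translate([498, 250, 1143]) cube([462, 267, 27]);
translate([498, 250, 1524]) cube([462, 267, 27]);


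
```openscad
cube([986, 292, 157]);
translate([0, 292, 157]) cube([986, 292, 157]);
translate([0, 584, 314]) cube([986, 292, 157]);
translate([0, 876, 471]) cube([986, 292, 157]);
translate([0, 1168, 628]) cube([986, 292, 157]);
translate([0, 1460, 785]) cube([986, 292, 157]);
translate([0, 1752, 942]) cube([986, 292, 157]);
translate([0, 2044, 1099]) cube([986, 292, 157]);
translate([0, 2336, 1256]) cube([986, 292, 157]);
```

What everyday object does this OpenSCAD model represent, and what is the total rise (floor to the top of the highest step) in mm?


A staircase. The total rise is 1413 mm.

9 identical blocks, each offset up and back from the previous — a staircase. Each step is 157 mm tall and there are 9 of them, so the total rise is 9 × 157 = 1413 mm.


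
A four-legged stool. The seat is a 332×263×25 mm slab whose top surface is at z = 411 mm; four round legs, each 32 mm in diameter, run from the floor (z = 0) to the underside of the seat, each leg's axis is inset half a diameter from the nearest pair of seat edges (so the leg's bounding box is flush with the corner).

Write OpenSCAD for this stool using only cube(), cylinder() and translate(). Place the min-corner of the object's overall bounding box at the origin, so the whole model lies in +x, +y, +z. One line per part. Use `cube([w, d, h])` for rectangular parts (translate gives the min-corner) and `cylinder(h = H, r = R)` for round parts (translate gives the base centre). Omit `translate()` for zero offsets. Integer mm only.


translate([0, 0, 386]) cube([332, 263, 25]);
translate([16, 16, 0]) cylinder(h = 386, r = 16);
translate([316, 16, 0]) cylinder(h = 386, r = 16);
translate([16, 247, 0]) cylinder(h = 386, r = 16);
translate([316, 247, 0]) cylinder(h = 386, r = 16);


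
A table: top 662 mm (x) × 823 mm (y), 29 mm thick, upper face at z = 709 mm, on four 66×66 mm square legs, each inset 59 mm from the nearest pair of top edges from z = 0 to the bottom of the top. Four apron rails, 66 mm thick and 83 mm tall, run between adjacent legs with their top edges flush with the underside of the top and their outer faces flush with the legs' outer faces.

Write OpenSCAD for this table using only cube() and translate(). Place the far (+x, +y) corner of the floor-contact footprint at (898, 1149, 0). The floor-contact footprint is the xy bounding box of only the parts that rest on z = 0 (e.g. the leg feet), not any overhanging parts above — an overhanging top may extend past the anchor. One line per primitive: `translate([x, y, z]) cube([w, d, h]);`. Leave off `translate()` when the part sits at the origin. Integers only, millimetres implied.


// leg_h = 709 - 29 = 680
// apron z = 680 - 83 = 597
translate([295, 385, 680]) cube([662, 823, 29]);
translate([354, 444, 0]) cube([66, 66, 680]);
translate([832, 444, 0]) cube([66, 66, 680]);
translate([354, 1083, 0]) cube([66, 66, 680]);
translate([832, 1083, 0]) cube([66, 66, 680]);
translate([420, 444, 597]) cube([412, 66, 83]);
translate([420, 1083, 597]) cube([412, 66, 83]);
translate([354, 510, 597]) cube([66, 573, 83]);
translate([832, 510, 597]) cube([66, 573, 83]);


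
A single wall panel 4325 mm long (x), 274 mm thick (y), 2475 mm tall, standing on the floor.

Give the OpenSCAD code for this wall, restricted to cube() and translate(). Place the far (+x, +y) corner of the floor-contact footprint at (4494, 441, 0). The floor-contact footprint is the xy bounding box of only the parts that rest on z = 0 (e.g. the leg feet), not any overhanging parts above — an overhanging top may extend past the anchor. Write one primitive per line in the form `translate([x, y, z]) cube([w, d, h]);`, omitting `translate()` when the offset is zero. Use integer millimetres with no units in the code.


translate([169, 167, 0]) cube([4325, 274, 2475]);


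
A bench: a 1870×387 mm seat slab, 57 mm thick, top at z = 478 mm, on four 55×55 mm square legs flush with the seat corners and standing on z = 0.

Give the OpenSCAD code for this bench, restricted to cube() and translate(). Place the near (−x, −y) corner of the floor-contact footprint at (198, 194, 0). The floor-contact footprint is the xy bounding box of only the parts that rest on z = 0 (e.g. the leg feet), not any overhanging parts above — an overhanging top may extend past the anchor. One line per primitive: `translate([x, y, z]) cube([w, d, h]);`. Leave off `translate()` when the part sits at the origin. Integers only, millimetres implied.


// leg_h = 478 − 57 = 421
translate([198, 194, 421]) cube([1870, 387, 57]);
translate([198, 194, 0]) cube([55, 55, 421]);
translate([198, 526, 0]) cube([55, 55, 421]);
translate([2013, 194, 0]) cube([55, 55, 421]);
translate([2013, 526, 0]) cube([55, 55, 421]);


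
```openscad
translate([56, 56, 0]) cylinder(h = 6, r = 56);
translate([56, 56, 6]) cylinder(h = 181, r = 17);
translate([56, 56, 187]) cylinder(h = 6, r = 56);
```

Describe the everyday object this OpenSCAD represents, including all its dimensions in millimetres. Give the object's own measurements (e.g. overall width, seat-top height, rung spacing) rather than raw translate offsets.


A spool: two coaxial disc flanges of radius 56 mm and thickness 6 mm, joined by a core cylinder of radius 17 mm and height 181 mm. The lower flange rests on z = 0 and the three cylinders share a vertical axis.


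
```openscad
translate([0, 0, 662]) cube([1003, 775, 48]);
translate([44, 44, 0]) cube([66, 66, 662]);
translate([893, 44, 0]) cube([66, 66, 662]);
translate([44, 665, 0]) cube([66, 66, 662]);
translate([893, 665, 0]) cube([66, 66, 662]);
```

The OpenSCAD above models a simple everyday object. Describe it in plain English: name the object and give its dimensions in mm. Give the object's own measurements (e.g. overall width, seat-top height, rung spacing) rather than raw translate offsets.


A rectangular dining table. The top is 1003×775×48 mm with its upper surface at z = 710 mm. It stands on four 66×66 mm square legs, each inset 44 mm from the nearest pair of top edges, running from the floor to the underside of the top.


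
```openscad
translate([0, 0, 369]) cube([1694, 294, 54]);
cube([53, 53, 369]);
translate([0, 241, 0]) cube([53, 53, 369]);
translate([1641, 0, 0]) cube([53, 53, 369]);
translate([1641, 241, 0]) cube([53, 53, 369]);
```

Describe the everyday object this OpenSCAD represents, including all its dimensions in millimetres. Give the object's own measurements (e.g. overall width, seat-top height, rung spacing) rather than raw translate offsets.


A long wooden bench with a 1694 mm (x) × 294 mm (y) seat, 54 mm thick, its top surface 423 mm above the floor. Four 53 mm square legs at the seat corners, flush with the edges, run from z = 0 to the seat underside.


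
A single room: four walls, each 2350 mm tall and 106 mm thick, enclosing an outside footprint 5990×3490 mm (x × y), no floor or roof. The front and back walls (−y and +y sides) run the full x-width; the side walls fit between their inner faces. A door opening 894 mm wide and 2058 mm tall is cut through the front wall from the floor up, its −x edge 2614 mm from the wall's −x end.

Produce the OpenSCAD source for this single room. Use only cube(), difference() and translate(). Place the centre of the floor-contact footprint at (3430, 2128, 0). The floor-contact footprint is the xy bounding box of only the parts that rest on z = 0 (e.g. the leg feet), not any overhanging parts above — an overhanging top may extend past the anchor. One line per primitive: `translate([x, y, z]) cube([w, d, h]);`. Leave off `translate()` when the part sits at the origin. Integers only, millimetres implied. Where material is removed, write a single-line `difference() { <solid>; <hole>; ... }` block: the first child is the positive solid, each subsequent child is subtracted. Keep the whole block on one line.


difference() { translate([435, 383, 0]) cube([5990, 106, 2350]); translate([3049, 383, 0]) cube([894, 106, 2058]); }
translate([435, 3767, 0]) cube([5990, 106, 2350]);
translate([435, 489, 0]) cube([106, 3278, 2350]);
translate([6319, 489, 0]) cube([106, 3278, 2350]);


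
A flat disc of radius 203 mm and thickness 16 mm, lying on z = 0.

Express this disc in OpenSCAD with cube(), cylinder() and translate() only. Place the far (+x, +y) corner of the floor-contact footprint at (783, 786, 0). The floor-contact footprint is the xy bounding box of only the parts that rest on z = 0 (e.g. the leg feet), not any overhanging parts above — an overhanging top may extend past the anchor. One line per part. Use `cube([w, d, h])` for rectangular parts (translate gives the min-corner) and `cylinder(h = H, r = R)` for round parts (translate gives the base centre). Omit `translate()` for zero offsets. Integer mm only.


translate([580, 583, 0]) cylinder(h = 16, r = 203);


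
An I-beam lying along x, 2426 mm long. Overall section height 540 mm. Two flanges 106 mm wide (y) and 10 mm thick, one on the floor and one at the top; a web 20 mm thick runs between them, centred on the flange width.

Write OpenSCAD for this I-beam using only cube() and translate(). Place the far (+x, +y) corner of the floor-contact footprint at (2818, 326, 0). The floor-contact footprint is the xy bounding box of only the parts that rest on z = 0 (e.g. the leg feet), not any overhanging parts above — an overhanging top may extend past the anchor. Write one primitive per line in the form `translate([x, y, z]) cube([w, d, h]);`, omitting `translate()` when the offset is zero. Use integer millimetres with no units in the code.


translate([392, 220, 0]) cube([2426, 106, 10]);
translate([392, 263, 10]) cube([2426, 20, 520]);
translate([392, 220, 530]) cube([2426, 106, 10]);


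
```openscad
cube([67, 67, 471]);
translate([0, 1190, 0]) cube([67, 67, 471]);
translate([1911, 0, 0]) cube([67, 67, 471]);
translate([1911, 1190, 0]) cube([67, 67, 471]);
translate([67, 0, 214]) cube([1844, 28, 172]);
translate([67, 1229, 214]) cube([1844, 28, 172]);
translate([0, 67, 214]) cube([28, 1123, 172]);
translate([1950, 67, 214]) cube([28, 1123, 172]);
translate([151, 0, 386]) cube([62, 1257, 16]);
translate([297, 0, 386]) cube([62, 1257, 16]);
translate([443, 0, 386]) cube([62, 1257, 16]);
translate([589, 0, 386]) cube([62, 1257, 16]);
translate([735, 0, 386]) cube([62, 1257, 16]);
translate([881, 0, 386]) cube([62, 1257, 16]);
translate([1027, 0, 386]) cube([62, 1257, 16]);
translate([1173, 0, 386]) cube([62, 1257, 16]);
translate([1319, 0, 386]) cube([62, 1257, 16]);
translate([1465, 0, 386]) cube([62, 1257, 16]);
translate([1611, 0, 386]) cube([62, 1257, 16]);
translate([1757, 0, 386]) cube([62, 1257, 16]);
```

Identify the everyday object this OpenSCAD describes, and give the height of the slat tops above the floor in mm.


A bed frame. The slat-top height is 402 mm.

Four posts, four rails, and a row of slats — a bed frame. Slats sit on the rails at z = 214 + 172 = 386; with slat thickness 16, the top is 402 mm.


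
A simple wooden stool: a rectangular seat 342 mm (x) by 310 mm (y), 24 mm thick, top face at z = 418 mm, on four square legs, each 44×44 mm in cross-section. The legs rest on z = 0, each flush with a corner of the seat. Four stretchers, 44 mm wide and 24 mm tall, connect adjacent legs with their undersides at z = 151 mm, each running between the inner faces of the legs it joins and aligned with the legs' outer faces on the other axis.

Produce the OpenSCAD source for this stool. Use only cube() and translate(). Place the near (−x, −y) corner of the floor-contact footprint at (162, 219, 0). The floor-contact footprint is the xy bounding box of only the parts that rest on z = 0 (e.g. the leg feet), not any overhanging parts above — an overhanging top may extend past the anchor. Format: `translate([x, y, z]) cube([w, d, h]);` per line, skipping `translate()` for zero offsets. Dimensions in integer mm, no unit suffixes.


translate([162, 219, 394]) cube([342, 310, 24]);
translate([162, 219, 0]) cube([44, 44, 394]);
translate([460, 219, 0]) cube([44, 44, 394]);
translate([162, 485, 0]) cube([44, 44, 394]);
translate([460, 485, 0]) cube([44, 44, 394]);
translate([206, 219, 151]) cube([254, 44, 24]);
translate([206, 485, 151]) cube([254, 44, 24]);
translate([162, 263, 151]) cube([44, 222, 24]);
translate([460, 263, 151]) cube([44, 222, 24]);


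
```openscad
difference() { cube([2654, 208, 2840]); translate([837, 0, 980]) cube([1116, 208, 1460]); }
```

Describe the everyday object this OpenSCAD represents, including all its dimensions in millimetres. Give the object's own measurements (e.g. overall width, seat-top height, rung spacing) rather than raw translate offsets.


A wall 2654 mm long (x), 208 mm thick (y), 2840 mm tall, with a rectangular window opening cut through it. The opening is 1116 mm wide and 1460 mm tall; its sill is at z = 980 mm and its near (−x) edge is 837 mm from the wall's −x end. The opening passes through the full wall thickness.


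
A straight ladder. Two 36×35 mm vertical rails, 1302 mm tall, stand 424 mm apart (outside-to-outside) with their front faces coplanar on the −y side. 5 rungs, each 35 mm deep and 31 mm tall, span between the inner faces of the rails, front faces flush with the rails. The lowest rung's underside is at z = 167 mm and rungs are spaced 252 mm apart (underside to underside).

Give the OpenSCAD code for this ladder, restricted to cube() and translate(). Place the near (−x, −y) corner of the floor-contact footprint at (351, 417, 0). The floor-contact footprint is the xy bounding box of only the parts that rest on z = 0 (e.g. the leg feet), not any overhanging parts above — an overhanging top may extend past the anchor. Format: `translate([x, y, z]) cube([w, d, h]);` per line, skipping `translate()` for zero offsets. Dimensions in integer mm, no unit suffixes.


// rung span = 424 - 2*36 = 352
// rung[k] z = 167 + k*252
translate([351, 417, 0]) cube([36, 35, 1302]);
translate([739, 417, 0]) cube([36, 35, 1302]);
translate([387, 417, 167]) cube([352, 35, 31]);
translate([387, 417, 419]) cube([352, 35, 31]);
translate([387, 417, 671]) cube([352, 35, 31]);
translate([387, 417, 923]) cube([352, 35, 31]);
translate([387, 417, 1175]) cube([352, 35, 31]);


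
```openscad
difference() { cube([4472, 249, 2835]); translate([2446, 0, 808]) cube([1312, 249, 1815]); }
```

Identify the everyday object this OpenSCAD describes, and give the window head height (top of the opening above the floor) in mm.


A wall with a window opening. The window head height is 2623 mm.

A wall with a rectangular opening subtracted — a window. Sill at z = 808, opening 1815 mm tall, so the head is at 808 + 1815 = 2623 mm.


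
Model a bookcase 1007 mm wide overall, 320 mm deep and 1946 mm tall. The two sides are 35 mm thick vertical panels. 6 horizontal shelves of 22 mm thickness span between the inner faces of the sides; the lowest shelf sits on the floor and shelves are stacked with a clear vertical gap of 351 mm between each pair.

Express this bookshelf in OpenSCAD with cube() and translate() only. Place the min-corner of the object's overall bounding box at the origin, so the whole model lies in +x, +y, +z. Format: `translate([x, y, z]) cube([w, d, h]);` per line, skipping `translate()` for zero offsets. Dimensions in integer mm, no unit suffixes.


cube([35, 320, 1946]);
translate([972, 0, 0]) cube([35, 320, 1946]);
translate([35, 0, 0]) cube([937, 320, 22]);
translate([35, 0, 373]) cube([937, 320, 22]);
translate([35, 0, 746]) cube([937, 320, 22]);
translate([35, 0, 1119]) cube([937, 320, 22]);
translate([35, 0, 1492]) cube([937, 320, 22]);
translate([35, 0, 1865]) cube([937, 320, 22]);


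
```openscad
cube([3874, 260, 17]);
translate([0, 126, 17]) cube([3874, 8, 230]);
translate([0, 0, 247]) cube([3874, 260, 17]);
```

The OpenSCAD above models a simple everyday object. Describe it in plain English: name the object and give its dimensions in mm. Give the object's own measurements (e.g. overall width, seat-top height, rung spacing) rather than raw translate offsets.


An I-beam lying along x, 3874 mm long. Overall section height 264 mm. Two flanges 260 mm wide (y) and 17 mm thick, one on the floor and one at the top; a web 8 mm thick runs between them, centred on the flange width.


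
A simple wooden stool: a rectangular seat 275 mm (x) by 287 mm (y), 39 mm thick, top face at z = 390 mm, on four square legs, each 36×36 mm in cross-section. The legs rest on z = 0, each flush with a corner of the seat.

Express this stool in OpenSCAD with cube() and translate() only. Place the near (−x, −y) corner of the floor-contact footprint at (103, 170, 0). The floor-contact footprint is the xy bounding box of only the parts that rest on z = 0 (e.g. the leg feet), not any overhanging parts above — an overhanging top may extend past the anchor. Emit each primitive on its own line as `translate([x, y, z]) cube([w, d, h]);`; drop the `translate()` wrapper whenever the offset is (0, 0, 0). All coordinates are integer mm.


translate([103, 170, 351]) cube([275, 287, 39]);
translate([103, 170, 0]) cube([36, 36, 351]);
translate([342, 170, 0]) cube([36, 36, 351]);
translate([103, 421, 0]) cube([36, 36, 351]);
translate([342, 421, 0]) cube([36, 36, 351]);


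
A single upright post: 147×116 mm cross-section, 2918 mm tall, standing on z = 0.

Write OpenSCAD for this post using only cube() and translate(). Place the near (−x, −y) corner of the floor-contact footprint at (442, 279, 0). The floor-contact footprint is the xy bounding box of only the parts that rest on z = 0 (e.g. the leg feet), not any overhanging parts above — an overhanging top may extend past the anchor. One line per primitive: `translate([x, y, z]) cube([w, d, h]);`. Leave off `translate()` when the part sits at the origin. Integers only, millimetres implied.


translate([442, 279, 0]) cube([147, 116, 2918]);


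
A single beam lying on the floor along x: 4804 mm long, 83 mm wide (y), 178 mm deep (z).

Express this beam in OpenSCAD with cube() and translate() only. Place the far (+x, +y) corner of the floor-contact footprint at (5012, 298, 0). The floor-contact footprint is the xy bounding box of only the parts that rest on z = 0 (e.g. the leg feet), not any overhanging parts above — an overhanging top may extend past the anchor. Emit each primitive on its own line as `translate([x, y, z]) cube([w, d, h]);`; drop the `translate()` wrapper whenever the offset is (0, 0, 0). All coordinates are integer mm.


translate([208, 215, 0]) cube([4804, 83, 178]);


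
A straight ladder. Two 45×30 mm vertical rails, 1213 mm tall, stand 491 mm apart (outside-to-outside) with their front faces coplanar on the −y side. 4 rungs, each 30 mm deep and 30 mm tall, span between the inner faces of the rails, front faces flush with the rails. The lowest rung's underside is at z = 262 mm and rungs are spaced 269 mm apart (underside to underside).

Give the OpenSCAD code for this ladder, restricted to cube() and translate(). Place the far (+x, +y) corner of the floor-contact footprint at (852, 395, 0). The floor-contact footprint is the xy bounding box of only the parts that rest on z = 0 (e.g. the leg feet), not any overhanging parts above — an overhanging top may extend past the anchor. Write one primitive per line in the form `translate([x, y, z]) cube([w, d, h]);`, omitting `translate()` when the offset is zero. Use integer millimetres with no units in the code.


translate([361, 365, 0]) cube([45, 30, 1213]);
translate([807, 365, 0]) cube([45, 30, 1213]);
translate([406, 365, 262]) cube([401, 30, 30]);
translate([406, 365, 531]) cube([401, 30, 30]);
translate([406, 365, 800]) cube([401, 30, 30]);
translate([406, 365, 1069]) cube([401, 30, 30]);


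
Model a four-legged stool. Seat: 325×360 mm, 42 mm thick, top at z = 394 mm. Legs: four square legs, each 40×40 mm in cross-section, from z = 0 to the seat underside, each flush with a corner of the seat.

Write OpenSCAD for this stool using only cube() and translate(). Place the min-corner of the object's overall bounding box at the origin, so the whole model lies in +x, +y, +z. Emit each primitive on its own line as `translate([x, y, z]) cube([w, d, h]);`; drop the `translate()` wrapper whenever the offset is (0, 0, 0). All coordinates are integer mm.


translate([0, 0, 352]) cube([325, 360, 42]);
cube([40, 40, 352]);
translate([285, 0, 0]) cube([40, 40, 352]);
translate([0, 320, 0]) cube([40, 40, 352]);
translate([285, 320, 0]) cube([40, 40, 352]);


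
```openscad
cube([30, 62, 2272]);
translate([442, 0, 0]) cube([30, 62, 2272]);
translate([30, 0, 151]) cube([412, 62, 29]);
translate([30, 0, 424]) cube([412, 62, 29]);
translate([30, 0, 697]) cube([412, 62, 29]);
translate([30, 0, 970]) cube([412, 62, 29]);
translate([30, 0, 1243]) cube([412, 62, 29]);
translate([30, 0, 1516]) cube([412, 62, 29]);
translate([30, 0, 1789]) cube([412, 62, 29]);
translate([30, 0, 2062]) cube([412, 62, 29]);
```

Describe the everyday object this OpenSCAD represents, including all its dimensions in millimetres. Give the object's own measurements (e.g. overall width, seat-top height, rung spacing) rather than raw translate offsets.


A straight ladder. Two 30×62 mm vertical rails, 2272 mm tall, stand 472 mm apart (outside-to-outside) with their front faces coplanar on the −y side. 8 rungs, each 62 mm deep and 29 mm tall, span between the inner faces of the rails, front faces flush with the rails. The lowest rung's underside is at z = 151 mm and rungs are spaced 273 mm apart (underside to underside).


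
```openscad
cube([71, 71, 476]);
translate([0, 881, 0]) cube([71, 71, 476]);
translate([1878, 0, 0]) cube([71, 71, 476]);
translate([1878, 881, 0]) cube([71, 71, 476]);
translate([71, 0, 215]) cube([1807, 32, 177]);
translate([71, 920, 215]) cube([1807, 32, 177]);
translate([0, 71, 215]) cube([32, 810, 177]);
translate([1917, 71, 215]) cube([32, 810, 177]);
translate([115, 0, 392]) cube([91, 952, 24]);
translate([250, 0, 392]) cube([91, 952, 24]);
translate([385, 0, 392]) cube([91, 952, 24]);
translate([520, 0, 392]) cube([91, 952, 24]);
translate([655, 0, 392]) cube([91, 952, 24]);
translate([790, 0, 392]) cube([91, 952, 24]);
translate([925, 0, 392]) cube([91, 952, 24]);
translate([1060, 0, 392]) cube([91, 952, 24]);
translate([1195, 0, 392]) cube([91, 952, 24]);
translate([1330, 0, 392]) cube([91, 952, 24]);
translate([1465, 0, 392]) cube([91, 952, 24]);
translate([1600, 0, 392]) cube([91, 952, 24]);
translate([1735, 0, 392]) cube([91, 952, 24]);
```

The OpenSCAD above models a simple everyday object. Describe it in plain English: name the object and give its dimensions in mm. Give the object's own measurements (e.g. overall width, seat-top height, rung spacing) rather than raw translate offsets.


A bed frame 1949 mm long (x) by 952 mm wide (y). Four 71×71 mm corner posts, 476 mm tall, at the corners of the footprint. Four rails of 32 mm thickness and 177 mm height run between adjacent posts with their undersides at z = 215 mm, their outer faces flush with the outside of the frame (the two x-running rails run between the posts' inner faces; the two y-running rails run between the posts' inner faces). 13 slats, each 91 mm wide (x) and 24 mm thick, lie across the top of the two x-running rails, running the full 952 mm width of the frame in y; along x they sit between the end posts with a 44 mm gap after the −x posts and between neighbouring slats, leaving 52 mm before the +x posts.


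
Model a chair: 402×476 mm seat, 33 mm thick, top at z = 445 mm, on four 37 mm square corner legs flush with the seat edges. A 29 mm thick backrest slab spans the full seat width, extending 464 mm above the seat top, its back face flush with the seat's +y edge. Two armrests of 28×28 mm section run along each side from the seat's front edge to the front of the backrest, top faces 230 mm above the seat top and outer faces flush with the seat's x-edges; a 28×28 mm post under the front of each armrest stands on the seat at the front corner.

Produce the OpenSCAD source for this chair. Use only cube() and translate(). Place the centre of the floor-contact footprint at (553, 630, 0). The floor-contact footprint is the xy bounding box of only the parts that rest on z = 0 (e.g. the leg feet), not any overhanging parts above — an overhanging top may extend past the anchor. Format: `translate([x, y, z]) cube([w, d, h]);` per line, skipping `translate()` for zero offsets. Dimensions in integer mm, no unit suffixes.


translate([352, 392, 412]) cube([402, 476, 33]);
translate([352, 392, 0]) cube([37, 37, 412]);
translate([717, 392, 0]) cube([37, 37, 412]);
translate([352, 831, 0]) cube([37, 37, 412]);
translate([717, 831, 0]) cube([37, 37, 412]);
translate([352, 839, 445]) cube([402, 29, 464]);
translate([352, 392, 647]) cube([28, 447, 28]);
translate([726, 392, 647]) cube([28, 447, 28]);
translate([352, 392, 445]) cube([28, 28, 202]);
translate([726, 392, 445]) cube([28, 28, 202]);


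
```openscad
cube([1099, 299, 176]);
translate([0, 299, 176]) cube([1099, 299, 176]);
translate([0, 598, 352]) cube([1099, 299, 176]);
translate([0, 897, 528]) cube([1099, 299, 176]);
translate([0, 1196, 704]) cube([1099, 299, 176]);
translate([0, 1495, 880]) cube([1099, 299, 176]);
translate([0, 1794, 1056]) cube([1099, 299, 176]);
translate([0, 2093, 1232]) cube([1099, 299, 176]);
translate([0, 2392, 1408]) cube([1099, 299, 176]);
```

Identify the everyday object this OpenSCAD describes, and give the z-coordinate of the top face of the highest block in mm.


A staircase. The total rise is 1584 mm.

9 identical blocks, each offset up and back from the previous — a staircase. Each step is 176 mm tall and there are 9 of them, so the total rise is 9 × 176 = 1584 mm.


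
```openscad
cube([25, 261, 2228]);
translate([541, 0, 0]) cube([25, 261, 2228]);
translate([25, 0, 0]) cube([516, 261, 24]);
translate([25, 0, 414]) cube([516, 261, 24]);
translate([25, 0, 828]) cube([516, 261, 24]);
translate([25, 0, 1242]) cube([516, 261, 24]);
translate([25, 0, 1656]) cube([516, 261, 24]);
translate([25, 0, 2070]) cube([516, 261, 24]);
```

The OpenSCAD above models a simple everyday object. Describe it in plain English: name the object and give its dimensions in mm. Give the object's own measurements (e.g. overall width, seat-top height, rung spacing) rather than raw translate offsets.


An open bookshelf. Two side panels, each 25 mm thick, 261 mm deep and 2228 mm tall, stand 566 mm apart (outside-to-outside). Between them sit 6 shelves, each 24 mm thick and 261 mm deep, spanning the full gap between the sides. The bottom shelf rests on the floor (its underside at z = 0) and the clear gap between one shelf's top and the next shelf's underside is 390 mm.


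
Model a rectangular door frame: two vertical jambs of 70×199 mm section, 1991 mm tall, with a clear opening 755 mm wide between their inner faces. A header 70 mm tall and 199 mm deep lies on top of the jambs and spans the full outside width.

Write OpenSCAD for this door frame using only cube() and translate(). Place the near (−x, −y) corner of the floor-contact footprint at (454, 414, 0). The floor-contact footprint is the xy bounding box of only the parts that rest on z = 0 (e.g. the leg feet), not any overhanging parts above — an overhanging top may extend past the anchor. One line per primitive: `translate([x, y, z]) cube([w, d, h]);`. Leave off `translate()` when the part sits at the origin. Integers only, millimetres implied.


translate([454, 414, 0]) cube([70, 199, 1991]);
translate([1279, 414, 0]) cube([70, 199, 1991]);
translate([454, 414, 1991]) cube([895, 199, 70]);


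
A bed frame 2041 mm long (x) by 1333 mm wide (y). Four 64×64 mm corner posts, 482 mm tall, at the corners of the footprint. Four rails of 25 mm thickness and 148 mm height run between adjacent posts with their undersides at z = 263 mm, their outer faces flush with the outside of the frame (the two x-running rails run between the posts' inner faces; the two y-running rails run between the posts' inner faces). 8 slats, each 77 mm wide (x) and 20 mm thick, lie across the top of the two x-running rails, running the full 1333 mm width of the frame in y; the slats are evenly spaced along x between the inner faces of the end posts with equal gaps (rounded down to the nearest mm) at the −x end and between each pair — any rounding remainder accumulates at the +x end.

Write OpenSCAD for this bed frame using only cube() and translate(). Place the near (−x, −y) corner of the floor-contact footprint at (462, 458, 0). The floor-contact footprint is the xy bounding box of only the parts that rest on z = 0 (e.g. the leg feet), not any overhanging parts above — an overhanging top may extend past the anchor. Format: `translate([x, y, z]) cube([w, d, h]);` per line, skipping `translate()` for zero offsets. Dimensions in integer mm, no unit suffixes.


translate([462, 458, 0]) cube([64, 64, 482]);
translate([462, 1727, 0]) cube([64, 64, 482]);
translate([2439, 458, 0]) cube([64, 64, 482]);
translate([2439, 1727, 0]) cube([64, 64, 482]);
translate([526, 458, 263]) cube([1913, 25, 148]);
translate([526, 1766, 263]) cube([1913, 25, 148]);
translate([462, 522, 263]) cube([25, 1205, 148]);
translate([2478, 522, 263]) cube([25, 1205, 148]);
translate([670, 458, 411]) cube([77, 1333, 20]);
translate([891, 458, 411]) cube([77, 1333, 20]);
translate([1112, 458, 411]) cube([77, 1333, 20]);
translate([1333, 458, 411]) cube([77, 1333, 20]);
translate([1554, 458, 411]) cube([77, 1333, 20]);
translate([1775, 458, 411]) cube([77, 1333, 20]);
translate([1996, 458, 411]) cube([77, 1333, 20]);
translate([2217, 458, 411]) cube([77, 1333, 20]);


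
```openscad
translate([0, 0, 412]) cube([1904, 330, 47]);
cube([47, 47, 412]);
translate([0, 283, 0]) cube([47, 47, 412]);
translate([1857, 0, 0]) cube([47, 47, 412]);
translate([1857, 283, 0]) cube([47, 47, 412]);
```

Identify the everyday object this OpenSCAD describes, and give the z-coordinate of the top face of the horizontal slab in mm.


A bench. The seat-top height is 459 mm.

A long slab on four corner posts — a bench. The slab sits at z = 412 with thickness 47, so the top is 412 + 47 = 459 mm.
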